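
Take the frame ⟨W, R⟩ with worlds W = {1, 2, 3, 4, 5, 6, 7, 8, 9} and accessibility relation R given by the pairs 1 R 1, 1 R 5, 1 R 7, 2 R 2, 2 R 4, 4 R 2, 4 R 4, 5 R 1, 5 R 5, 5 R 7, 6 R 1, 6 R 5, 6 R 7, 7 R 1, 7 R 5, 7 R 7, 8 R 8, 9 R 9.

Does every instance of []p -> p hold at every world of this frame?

No

Axiom T corresponds to the accessibility relation being reflexive.
Reflexive: no — 3 is not related to itself.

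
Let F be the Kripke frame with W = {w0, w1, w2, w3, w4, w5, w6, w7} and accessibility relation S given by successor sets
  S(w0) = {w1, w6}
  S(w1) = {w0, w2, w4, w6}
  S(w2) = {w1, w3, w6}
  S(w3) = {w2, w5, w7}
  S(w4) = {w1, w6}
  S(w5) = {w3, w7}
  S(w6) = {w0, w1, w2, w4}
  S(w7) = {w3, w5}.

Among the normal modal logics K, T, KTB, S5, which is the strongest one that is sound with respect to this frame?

K

Reflexive (axiom T): no — w0 is not related to itself.
Symmetric (axiom B): yes — every pair in S has its reverse in S.
Euclidean (axiom 5): no — w1 S w0 and w1 S w2, but not w0 S w2.
So F validates K; T would additionally require S to be reflexive. The strongest is K.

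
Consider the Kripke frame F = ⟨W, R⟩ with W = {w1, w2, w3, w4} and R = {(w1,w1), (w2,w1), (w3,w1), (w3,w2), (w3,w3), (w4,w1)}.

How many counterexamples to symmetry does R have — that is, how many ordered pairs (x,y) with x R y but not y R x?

4

Enumerating: (w2,w1), (w3,w1), (w3,w2), (w4,w1).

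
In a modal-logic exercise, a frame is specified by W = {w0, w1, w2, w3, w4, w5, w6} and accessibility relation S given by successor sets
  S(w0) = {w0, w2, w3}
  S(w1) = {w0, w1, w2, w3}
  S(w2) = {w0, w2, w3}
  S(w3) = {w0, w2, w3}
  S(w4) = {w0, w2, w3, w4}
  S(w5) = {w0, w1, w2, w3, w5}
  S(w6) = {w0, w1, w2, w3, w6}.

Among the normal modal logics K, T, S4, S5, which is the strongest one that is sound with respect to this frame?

S4

Reflexive (axiom T): yes — every world is S-related to itself.
Transitive (axiom 4): yes — every two-step S-path is closed by a direct edge.
Euclidean (axiom 5): no — w5 S w0 and w5 S w1, but not w0 S w1.
So F validates K, T, S4; S5 would additionally require S to be Euclidean. The strongest is S4.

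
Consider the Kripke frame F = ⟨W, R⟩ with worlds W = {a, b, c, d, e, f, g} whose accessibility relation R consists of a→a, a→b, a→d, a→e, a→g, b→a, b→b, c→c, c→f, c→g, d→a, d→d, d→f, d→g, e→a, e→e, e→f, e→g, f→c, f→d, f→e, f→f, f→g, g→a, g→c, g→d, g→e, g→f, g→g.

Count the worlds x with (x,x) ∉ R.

0

R is reflexive; there are no such worlds.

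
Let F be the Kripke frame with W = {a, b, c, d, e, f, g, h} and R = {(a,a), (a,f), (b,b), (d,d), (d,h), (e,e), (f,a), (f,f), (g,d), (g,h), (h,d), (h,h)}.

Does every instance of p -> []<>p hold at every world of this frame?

Axiom B corresponds to the accessibility relation being symmetric.
Symmetric: no — g R d but not d R g.

No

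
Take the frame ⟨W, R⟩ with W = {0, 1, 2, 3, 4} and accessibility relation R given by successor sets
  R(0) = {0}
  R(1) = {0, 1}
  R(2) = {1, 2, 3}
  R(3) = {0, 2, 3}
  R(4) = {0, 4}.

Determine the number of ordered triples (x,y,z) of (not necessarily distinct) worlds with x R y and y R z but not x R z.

3

Enumerating: (2,1,0), (2,3,0), (3,2,1).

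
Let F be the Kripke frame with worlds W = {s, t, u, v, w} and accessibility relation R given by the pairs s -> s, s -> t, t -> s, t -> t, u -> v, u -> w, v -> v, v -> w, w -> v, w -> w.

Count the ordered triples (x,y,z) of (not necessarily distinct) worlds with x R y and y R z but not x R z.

0

R is transitive; there are no such tuples.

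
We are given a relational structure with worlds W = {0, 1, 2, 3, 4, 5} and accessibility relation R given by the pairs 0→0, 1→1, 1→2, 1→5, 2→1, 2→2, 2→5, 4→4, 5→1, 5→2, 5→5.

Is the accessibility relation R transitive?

Yes

Transitive: yes — every two-step R-path is closed by a direct edge.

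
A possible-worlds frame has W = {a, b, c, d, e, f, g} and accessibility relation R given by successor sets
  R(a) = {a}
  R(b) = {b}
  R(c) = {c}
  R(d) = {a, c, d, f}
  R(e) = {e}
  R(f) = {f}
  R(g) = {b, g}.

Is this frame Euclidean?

Euclidean: no — d R a and d R c, but not a R c.

No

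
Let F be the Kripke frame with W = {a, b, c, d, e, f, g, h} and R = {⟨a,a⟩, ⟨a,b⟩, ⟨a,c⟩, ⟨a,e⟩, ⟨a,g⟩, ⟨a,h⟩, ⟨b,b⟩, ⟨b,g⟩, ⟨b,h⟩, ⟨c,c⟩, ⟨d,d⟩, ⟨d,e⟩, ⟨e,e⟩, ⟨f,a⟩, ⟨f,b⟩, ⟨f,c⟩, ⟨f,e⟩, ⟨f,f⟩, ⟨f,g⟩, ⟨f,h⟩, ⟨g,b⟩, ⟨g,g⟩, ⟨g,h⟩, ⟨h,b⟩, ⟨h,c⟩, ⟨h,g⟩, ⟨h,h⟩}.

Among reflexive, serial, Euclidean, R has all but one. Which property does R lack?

Euclidean

Reflexive: yes — every world is R-related to itself.
Serial: yes — every world has a successor (e.g. a R a).
Euclidean: no — a R b and a R c, but not b R c.
Only Euclidean fails.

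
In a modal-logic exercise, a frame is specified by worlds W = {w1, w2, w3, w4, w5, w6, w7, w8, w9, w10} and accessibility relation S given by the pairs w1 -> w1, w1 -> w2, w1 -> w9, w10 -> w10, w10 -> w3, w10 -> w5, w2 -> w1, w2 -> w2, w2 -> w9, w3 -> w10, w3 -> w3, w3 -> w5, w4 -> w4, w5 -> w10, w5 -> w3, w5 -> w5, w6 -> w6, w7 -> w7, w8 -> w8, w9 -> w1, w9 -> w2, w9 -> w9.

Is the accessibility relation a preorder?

Reflexive: yes — every world is S-related to itself.
Transitive: yes — every two-step S-path is closed by a direct edge.
So S is a preorder.

Yes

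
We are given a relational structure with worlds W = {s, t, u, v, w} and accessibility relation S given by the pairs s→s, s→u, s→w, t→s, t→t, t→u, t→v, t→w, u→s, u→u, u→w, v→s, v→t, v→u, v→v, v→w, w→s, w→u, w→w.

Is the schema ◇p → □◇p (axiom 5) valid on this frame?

Axiom 5 corresponds to the accessibility relation being Euclidean.
Euclidean: no — t S s and t S v, but not s S v.

No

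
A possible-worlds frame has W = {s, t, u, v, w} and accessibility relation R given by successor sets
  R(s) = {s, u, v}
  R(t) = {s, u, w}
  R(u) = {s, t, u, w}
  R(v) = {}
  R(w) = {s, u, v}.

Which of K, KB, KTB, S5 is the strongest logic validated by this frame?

K

Symmetric (axiom B): no — s R v but not v R s.
Reflexive (axiom T): no — t is not related to itself.
Euclidean (axiom 5): no — s R u and s R v, but not u R v.
So F validates K; KB would additionally require R to be symmetric. The strongest is K.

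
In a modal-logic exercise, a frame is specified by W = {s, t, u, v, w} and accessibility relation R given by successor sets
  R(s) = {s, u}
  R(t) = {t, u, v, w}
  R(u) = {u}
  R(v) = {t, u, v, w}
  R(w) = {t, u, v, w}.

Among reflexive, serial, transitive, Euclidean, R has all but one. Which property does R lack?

Reflexive: yes — every world is R-related to itself.
Serial: yes — every world has a successor (e.g. s R s).
Transitive: yes — every two-step R-path is closed by a direct edge.
Euclidean: no — t R u and t R v, but not u R v.
Only Euclidean fails.

Euclidean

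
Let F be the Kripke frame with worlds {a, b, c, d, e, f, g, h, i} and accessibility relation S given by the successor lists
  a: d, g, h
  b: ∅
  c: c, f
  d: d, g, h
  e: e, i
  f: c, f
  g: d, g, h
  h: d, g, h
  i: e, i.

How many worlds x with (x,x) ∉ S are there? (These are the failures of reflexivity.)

Enumerating: a, b.

2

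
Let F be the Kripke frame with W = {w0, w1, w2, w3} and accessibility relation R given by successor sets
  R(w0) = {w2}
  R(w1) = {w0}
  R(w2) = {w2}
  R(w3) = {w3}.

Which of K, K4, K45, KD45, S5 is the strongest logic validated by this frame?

Transitive (axiom 4): no — w1 R w0 and w0 R w2, but not w1 R w2.
Euclidean (axiom 5): no — w1 R w0 and w1 R w0, but not w0 R w0.
Serial (axiom D): yes — every world has a successor (e.g. w0 R w2).
Reflexive (axiom T): no — w0 is not related to itself.
So F validates K; K4 would additionally require R to be transitive. The strongest is K.

K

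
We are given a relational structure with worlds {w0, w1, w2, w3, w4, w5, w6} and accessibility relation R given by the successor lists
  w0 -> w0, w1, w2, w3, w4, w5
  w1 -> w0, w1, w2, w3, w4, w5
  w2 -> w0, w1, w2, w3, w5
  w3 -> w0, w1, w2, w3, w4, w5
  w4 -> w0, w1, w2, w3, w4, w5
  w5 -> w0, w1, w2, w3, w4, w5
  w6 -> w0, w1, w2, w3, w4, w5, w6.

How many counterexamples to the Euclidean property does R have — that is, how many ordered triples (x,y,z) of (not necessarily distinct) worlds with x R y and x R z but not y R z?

Enumerating: (w0,w2,w4), (w1,w2,w4), (w3,w2,w4), (w4,w2,w4), (w5,w2,w4), (w6,w0,w6), (w6,w1,w6), (w6,w2,w4), (w6,w2,w6), (w6,w3,w6), (w6,w4,w6), (w6,w5,w6).

12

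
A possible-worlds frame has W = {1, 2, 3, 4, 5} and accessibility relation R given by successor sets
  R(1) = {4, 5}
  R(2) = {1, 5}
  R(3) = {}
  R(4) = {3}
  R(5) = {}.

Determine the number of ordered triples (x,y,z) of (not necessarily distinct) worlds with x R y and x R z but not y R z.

Enumerating: (1,4,4), (1,4,5), (1,5,4), (1,5,5), (2,1,1), (2,5,1), (2,5,5), (4,3,3).

8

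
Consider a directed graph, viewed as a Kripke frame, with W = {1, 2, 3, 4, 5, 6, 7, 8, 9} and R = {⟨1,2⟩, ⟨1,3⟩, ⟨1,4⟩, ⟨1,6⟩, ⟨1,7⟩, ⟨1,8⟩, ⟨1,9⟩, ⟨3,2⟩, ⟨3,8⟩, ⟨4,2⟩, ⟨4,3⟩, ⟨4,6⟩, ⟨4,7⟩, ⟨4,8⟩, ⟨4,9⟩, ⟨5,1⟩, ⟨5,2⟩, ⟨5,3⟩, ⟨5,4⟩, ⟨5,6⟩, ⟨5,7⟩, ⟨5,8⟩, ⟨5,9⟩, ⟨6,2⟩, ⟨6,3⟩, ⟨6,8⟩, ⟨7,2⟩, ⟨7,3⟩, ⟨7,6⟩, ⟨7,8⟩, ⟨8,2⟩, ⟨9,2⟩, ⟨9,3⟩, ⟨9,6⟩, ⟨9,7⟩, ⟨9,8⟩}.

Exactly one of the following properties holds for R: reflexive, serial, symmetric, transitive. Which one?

Reflexive: no — 1 is not related to itself.
Serial: no — 2 has no R-successor.
Symmetric: no — 1 R 2 but not 2 R 1.
Transitive: yes — every two-step R-path is closed by a direct edge.
Only transitive holds.

transitive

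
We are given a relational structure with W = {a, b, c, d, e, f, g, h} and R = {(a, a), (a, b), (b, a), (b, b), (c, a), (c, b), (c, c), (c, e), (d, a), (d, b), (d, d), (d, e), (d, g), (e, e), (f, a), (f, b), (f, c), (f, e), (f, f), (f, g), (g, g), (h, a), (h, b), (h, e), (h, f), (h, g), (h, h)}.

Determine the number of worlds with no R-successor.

R is serial; there are no such worlds.

0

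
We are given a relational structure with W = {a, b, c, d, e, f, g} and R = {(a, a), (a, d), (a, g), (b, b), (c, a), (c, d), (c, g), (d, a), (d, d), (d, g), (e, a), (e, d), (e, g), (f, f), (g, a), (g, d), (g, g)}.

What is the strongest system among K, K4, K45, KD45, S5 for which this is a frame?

Transitive (axiom 4): yes — every two-step R-path is closed by a direct edge.
Euclidean (axiom 5): yes — any two successors of a common world are R-related.
Serial (axiom D): yes — every world has a successor (e.g. a R a).
Reflexive (axiom T): no — c is not related to itself.
So F validates K, K4, K45, KD45; S5 would additionally require R to be reflexive. The strongest is KD45.

KD45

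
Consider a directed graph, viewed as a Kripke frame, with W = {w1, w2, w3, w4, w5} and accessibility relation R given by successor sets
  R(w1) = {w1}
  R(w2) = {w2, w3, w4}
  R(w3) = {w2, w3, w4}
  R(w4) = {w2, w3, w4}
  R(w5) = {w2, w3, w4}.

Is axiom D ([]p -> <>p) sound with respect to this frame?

By correspondence theory, D is valid on a frame iff R is serial.
Serial: yes — every world has a successor (e.g. w1 R w1).

Yes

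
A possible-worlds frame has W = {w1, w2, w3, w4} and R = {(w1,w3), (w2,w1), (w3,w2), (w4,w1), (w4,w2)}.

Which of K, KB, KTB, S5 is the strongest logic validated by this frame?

Symmetric (axiom B): no — w1 R w3 but not w3 R w1.
Reflexive (axiom T): no — w1 is not related to itself.
Euclidean (axiom 5): no — w4 R w1 and w4 R w2, but not w1 R w2.
So F validates K; KB would additionally require R to be symmetric. The strongest is K.

K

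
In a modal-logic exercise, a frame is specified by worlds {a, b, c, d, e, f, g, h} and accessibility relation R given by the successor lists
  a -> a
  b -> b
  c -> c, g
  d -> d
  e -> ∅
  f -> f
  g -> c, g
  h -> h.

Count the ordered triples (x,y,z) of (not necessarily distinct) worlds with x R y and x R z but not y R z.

R is Euclidean; there are no such tuples.

0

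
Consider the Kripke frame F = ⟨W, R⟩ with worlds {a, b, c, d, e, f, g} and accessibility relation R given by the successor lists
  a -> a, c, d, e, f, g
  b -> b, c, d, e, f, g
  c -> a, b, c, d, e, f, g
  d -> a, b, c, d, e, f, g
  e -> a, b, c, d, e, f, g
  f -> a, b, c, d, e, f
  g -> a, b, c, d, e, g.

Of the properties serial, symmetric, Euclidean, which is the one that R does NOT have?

Euclidean

Serial: yes — every world has a successor (e.g. a R a).
Symmetric: yes — every pair in R has its reverse in R.
Euclidean: no — a R f and a R g, but not f R g.
Only Euclidean fails.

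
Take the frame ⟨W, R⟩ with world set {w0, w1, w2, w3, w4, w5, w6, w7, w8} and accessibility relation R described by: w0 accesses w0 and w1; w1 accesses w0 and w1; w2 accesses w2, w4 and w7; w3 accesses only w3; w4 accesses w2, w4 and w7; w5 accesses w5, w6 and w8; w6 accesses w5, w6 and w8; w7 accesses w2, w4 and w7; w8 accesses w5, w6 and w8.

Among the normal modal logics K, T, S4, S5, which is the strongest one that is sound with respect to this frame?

Reflexive (axiom T): yes — every world is R-related to itself.
Transitive (axiom 4): yes — every two-step R-path is closed by a direct edge.
Euclidean (axiom 5): yes — any two successors of a common world are R-related.
So F validates K, T, S4, S5. The strongest is S5.

S5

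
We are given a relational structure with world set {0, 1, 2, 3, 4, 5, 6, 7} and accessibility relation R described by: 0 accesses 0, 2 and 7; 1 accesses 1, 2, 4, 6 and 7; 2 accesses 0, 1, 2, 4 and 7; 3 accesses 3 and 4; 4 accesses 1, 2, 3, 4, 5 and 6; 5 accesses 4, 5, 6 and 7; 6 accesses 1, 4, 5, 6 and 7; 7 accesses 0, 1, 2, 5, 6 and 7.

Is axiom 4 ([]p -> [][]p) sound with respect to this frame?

No

By correspondence theory, 4 is valid on a frame iff R is transitive.
Transitive: no — 0 R 2 and 2 R 1, but not 0 R 1.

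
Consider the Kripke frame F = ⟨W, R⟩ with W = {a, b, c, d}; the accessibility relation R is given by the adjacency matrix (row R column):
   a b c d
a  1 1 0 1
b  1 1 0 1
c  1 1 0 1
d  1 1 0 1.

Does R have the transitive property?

Yes

Transitive: yes — every two-step R-path is closed by a direct edge.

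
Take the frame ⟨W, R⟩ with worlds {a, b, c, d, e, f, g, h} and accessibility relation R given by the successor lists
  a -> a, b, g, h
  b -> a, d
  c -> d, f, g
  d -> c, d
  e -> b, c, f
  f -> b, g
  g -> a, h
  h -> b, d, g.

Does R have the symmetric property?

Symmetric: no — a R h but not h R a.

No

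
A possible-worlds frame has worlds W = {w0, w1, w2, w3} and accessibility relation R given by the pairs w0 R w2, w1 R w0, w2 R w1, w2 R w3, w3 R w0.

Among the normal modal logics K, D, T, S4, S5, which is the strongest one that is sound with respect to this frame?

Serial (axiom D): yes — every world has a successor (e.g. w0 R w2).
Reflexive (axiom T): no — w0 is not related to itself.
Transitive (axiom 4): no — w0 R w2 and w2 R w1, but not w0 R w1.
Euclidean (axiom 5): no — w2 R w1 and w2 R w3, but not w1 R w3.
So F validates K, D; T would additionally require R to be reflexive. The strongest is D.

D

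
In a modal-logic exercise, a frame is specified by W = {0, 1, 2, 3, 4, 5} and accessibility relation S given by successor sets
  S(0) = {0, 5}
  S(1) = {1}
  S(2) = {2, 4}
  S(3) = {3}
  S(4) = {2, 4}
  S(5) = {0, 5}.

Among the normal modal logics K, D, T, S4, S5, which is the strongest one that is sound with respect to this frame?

S5

Serial (axiom D): yes — every world has a successor (e.g. 0 S 0).
Reflexive (axiom T): yes — every world is S-related to itself.
Transitive (axiom 4): yes — every two-step S-path is closed by a direct edge.
Euclidean (axiom 5): yes — any two successors of a common world are S-related.
So F validates K, D, T, S4, S5. The strongest is S5.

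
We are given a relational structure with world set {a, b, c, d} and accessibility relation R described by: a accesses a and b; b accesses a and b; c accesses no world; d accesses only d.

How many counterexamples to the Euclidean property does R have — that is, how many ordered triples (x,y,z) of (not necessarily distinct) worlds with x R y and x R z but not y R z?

R is Euclidean; there are no such tuples.

0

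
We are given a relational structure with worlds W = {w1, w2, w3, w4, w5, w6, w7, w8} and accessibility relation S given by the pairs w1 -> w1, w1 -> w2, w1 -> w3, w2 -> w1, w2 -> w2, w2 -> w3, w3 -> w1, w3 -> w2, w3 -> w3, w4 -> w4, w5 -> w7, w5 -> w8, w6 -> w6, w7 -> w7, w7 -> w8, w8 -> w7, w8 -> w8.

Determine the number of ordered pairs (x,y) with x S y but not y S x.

2

Enumerating: (w5,w7), (w5,w8).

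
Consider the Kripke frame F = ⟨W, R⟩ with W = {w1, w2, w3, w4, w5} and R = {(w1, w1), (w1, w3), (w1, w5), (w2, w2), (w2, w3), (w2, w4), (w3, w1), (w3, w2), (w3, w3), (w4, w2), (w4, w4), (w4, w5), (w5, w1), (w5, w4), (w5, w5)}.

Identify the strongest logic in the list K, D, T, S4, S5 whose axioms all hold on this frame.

T

Serial (axiom D): yes — every world has a successor (e.g. w1 R w1).
Reflexive (axiom T): yes — every world is R-related to itself.
Transitive (axiom 4): no — w1 R w3 and w3 R w2, but not w1 R w2.
Euclidean (axiom 5): no — w1 R w3 and w1 R w5, but not w3 R w5.
So F validates K, D, T; S4 would additionally require R to be transitive. The strongest is T.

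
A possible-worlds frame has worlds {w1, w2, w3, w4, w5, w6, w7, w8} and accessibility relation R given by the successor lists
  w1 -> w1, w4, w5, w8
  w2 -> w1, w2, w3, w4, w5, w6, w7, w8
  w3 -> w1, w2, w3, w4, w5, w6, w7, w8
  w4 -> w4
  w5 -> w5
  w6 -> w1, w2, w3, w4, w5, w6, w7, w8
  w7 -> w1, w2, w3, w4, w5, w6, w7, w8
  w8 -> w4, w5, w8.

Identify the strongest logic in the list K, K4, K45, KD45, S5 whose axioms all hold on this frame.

K4

Transitive (axiom 4): yes — every two-step R-path is closed by a direct edge.
Euclidean (axiom 5): no — w1 R w4 and w1 R w5, but not w4 R w5.
Serial (axiom D): yes — every world has a successor (e.g. w1 R w1).
Reflexive (axiom T): yes — every world is R-related to itself.
So F validates K, K4; K45 would additionally require R to be Euclidean. The strongest is K4.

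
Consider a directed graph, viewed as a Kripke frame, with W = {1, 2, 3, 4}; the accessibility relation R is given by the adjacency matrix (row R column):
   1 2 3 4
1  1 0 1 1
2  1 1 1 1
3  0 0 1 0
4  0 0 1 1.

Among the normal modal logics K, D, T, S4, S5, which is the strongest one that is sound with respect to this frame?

Serial (axiom D): yes — every world has a successor (e.g. 1 R 1).
Reflexive (axiom T): yes — every world is R-related to itself.
Transitive (axiom 4): yes — every two-step R-path is closed by a direct edge.
Euclidean (axiom 5): no — 1 R 3 and 1 R 4, but not 3 R 4.
So F validates K, D, T, S4; S5 would additionally require R to be Euclidean. The strongest is S4.

S4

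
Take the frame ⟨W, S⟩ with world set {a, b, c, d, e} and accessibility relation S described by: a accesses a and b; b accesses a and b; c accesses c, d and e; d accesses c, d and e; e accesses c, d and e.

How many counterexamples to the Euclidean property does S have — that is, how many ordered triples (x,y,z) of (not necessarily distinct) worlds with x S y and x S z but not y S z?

S is Euclidean; there are no such tuples.

0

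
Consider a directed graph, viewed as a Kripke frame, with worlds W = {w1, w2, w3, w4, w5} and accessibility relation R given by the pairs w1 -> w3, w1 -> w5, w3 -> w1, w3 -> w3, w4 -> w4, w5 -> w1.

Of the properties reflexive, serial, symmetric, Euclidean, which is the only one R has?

symmetric

Reflexive: no — w1 is not related to itself.
Serial: no — w2 has no R-successor.
Symmetric: yes — every pair in R has its reverse in R.
Euclidean: no — w1 R w3 and w1 R w5, but not w3 R w5.
Only symmetric holds.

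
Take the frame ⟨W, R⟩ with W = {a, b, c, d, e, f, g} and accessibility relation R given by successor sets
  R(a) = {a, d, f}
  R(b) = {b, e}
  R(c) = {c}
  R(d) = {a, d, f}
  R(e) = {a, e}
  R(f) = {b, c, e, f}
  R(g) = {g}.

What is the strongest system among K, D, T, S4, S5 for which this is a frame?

T

Serial (axiom D): yes — every world has a successor (e.g. a R a).
Reflexive (axiom T): yes — every world is R-related to itself.
Transitive (axiom 4): no — a R f and f R b, but not a R b.
Euclidean (axiom 5): no — a R f and a R d, but not f R d.
So F validates K, D, T; S4 would additionally require R to be transitive. The strongest is T.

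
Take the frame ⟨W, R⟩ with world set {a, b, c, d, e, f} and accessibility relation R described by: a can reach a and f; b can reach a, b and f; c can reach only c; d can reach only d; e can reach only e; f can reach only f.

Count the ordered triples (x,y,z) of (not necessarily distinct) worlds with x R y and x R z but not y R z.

4

Enumerating: (a,f,a), (b,a,b), (b,f,a), (b,f,b).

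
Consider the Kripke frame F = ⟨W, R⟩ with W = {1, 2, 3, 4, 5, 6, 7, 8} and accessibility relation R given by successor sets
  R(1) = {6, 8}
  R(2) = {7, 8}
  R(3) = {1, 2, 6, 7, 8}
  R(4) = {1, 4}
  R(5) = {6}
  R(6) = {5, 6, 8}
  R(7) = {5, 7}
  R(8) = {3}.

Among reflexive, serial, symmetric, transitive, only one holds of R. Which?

serial

Reflexive: no — 1 is not related to itself.
Serial: yes — every world has a successor (e.g. 1 R 6).
Symmetric: no — 1 R 6 but not 6 R 1.
Transitive: no — 1 R 6 and 6 R 5, but not 1 R 5.
Only serial holds.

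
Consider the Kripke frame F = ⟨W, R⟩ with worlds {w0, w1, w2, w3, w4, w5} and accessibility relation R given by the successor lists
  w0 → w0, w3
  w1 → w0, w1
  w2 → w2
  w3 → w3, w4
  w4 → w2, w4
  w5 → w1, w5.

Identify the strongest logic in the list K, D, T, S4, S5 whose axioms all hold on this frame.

Serial (axiom D): yes — every world has a successor (e.g. w0 R w0).
Reflexive (axiom T): yes — every world is R-related to itself.
Transitive (axiom 4): no — w0 R w3 and w3 R w4, but not w0 R w4.
Euclidean (axiom 5): no — w0 R w3 and w0 R w0, but not w3 R w0.
So F validates K, D, T; S4 would additionally require R to be transitive. The strongest is T.

T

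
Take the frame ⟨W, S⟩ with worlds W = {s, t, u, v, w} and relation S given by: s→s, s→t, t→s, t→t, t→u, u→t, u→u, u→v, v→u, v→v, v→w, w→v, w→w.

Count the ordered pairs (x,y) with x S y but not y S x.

S is symmetric; there are no such tuples.

0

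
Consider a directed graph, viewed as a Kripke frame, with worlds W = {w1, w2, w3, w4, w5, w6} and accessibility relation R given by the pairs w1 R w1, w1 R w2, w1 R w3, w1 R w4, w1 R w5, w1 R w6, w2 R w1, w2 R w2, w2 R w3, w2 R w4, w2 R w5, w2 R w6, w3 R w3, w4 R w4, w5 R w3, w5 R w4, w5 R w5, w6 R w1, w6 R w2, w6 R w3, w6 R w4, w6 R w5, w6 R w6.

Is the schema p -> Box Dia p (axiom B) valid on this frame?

No

The schema B characterises exactly the symmetric frames.
Symmetric: no — w1 R w3 but not w3 R w1.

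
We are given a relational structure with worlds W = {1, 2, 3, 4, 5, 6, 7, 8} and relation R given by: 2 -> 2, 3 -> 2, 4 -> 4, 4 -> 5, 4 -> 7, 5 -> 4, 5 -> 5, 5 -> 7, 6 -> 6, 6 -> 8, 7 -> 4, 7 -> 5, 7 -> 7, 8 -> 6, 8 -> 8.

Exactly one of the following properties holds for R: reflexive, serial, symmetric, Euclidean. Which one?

Reflexive: no — 1 is not related to itself.
Serial: no — 1 has no R-successor.
Symmetric: no — 3 R 2 but not 2 R 3.
Euclidean: yes — any two successors of a common world are R-related.
Only Euclidean holds.

Euclidean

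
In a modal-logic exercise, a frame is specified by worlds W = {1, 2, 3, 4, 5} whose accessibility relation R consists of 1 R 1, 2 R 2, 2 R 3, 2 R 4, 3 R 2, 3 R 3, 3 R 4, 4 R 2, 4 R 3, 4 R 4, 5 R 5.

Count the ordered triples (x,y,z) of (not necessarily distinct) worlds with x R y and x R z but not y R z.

0

R is Euclidean; there are no such tuples.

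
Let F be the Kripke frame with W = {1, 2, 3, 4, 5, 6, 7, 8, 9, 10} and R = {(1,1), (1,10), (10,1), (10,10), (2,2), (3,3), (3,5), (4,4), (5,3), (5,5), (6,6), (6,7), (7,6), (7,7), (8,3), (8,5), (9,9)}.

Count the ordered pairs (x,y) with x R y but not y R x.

2

Enumerating: (8,3), (8,5).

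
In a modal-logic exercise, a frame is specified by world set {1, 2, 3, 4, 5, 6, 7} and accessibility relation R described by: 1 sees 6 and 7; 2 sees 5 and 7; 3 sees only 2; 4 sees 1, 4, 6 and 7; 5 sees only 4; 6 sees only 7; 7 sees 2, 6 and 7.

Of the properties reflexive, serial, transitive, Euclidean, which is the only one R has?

serial

Reflexive: no — 1 is not related to itself.
Serial: yes — every world has a successor (e.g. 1 R 6).
Transitive: no — 1 R 7 and 7 R 2, but not 1 R 2.
Euclidean: no — 2 R 5 and 2 R 7, but not 5 R 7.
Only serial holds.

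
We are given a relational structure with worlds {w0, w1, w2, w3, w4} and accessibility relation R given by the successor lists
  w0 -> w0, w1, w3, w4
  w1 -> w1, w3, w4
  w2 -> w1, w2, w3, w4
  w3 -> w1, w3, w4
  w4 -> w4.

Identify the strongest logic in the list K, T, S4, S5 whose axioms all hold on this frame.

S4

Reflexive (axiom T): yes — every world is R-related to itself.
Transitive (axiom 4): yes — every two-step R-path is closed by a direct edge.
Euclidean (axiom 5): no — w0 R w4 and w0 R w1, but not w4 R w1.
So F validates K, T, S4; S5 would additionally require R to be Euclidean. The strongest is S4.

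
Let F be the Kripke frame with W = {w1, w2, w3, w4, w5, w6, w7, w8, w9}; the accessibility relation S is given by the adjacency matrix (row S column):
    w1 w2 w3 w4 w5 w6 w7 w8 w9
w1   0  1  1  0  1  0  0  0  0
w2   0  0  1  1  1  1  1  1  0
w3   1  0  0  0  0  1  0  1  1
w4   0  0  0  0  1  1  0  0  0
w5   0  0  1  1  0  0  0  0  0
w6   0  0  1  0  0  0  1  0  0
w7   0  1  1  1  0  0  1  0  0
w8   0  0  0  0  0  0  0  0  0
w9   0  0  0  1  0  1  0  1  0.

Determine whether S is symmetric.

No

Symmetric: no — w1 S w2 but not w2 S w1.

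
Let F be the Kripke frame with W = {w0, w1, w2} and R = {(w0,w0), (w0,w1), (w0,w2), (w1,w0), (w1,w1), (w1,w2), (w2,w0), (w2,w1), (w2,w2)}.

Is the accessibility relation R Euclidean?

Yes

Euclidean: yes — any two successors of a common world are R-related.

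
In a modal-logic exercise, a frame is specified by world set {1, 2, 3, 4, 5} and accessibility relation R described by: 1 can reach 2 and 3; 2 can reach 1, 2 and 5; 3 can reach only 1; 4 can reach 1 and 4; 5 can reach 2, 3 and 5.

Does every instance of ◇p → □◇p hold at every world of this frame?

No

Axiom 5 corresponds to the accessibility relation being Euclidean.
Euclidean: no — 1 R 2 and 1 R 3, but not 2 R 3.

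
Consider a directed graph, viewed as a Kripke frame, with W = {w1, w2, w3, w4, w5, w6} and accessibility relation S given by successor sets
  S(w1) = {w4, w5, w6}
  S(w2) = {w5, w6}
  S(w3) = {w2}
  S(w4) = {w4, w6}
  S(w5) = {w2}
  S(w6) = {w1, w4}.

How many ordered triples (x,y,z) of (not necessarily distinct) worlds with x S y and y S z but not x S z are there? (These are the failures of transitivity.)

Enumerating: (w1,w5,w2), (w1,w6,w1), (w2,w5,w2), (w2,w6,w1), (w2,w6,w4), (w3,w2,w5), (w3,w2,w6), (w4,w6,w1), (w5,w2,w5), (w5,w2,w6), (w6,w1,w5), (w6,w1,w6), (w6,w4,w6).

13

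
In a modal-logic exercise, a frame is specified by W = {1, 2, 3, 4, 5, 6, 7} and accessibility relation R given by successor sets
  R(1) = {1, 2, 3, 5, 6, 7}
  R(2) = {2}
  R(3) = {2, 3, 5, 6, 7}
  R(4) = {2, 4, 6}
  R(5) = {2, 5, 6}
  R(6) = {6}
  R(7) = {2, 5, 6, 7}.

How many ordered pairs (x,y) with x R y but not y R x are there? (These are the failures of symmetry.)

16

Enumerating: (1,2), (1,3), (1,5), (1,6), (1,7), (3,2), (3,5), (3,6), (3,7), (4,2), (4,6), (5,2), (5,6), (7,2), (7,5), (7,6).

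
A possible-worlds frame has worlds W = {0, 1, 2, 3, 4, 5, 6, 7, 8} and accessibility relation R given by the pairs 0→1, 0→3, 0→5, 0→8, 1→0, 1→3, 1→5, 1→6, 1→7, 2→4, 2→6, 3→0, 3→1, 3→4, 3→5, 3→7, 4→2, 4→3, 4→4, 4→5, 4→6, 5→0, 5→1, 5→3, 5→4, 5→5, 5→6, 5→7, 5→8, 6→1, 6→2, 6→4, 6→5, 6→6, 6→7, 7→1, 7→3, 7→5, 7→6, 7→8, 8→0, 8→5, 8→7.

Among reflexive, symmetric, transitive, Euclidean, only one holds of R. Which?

Reflexive: no — 0 is not related to itself.
Symmetric: yes — every pair in R has its reverse in R.
Transitive: no — 0 R 1 and 1 R 6, but not 0 R 6.
Euclidean: no — 0 R 1 and 0 R 8, but not 1 R 8.
Only symmetric holds.

symmetric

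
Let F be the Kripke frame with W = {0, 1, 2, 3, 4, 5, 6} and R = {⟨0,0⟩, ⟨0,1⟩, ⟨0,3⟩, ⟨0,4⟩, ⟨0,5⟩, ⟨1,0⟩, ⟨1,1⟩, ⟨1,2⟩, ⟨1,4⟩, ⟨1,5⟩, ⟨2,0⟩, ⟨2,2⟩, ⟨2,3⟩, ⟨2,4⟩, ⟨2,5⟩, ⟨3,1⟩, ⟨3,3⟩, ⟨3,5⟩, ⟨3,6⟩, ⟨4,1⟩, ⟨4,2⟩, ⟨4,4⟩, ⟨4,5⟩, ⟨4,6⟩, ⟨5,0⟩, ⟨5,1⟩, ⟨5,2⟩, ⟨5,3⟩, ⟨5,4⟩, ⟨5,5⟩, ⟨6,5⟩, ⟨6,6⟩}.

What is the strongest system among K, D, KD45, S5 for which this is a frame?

D

Serial (axiom D): yes — every world has a successor (e.g. 0 R 0).
Euclidean (axiom 5): no — 0 R 1 and 0 R 3, but not 1 R 3.
Transitive (axiom 4): no — 0 R 1 and 1 R 2, but not 0 R 2.
Reflexive (axiom T): yes — every world is R-related to itself.
So F validates K, D; KD45 would additionally require R to be Euclidean and transitive. The strongest is D.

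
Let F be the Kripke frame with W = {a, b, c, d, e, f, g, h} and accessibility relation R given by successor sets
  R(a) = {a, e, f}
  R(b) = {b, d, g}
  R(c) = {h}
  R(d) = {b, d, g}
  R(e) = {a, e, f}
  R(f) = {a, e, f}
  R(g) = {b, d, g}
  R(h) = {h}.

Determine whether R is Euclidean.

Euclidean: yes — any two successors of a common world are R-related.

Yes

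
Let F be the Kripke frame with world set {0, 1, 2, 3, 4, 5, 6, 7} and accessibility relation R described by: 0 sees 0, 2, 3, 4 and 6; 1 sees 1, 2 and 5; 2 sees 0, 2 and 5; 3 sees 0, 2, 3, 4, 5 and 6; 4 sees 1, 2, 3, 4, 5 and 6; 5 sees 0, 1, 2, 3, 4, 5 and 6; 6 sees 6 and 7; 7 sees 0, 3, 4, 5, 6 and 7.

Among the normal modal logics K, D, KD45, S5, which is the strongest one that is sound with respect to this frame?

Serial (axiom D): yes — every world has a successor (e.g. 0 R 0).
Euclidean (axiom 5): no — 0 R 2 and 0 R 3, but not 2 R 3.
Transitive (axiom 4): no — 0 R 2 and 2 R 5, but not 0 R 5.
Reflexive (axiom T): yes — every world is R-related to itself.
So F validates K, D; KD45 would additionally require R to be Euclidean and transitive. The strongest is D.

D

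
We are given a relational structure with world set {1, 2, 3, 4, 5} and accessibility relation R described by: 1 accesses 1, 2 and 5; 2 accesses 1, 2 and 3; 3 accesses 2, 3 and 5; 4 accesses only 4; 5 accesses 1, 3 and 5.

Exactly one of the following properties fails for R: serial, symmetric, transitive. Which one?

transitive

Serial: yes — every world has a successor (e.g. 1 R 1).
Symmetric: yes — every pair in R has its reverse in R.
Transitive: no — 1 R 2 and 2 R 3, but not 1 R 3.
Only transitive fails.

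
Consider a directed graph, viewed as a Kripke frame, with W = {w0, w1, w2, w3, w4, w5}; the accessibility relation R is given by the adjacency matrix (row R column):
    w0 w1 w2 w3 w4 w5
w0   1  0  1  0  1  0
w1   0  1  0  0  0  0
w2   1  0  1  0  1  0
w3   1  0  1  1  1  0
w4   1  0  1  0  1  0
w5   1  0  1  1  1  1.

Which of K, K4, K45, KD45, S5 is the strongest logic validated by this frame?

Transitive (axiom 4): yes — every two-step R-path is closed by a direct edge.
Euclidean (axiom 5): no — w5 R w0 and w5 R w3, but not w0 R w3.
Serial (axiom D): yes — every world has a successor (e.g. w0 R w0).
Reflexive (axiom T): yes — every world is R-related to itself.
So F validates K, K4; K45 would additionally require R to be Euclidean. The strongest is K4.

K4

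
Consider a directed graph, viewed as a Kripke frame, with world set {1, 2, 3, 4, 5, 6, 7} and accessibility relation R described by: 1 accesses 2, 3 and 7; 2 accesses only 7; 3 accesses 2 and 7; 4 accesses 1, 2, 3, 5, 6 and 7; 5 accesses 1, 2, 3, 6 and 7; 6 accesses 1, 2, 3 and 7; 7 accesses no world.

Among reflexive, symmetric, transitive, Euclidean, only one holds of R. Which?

transitive

Reflexive: no — 1 is not related to itself.
Symmetric: no — 1 R 2 but not 2 R 1.
Transitive: yes — every two-step R-path is closed by a direct edge.
Euclidean: no — 1 R 2 and 1 R 3, but not 2 R 3.
Only transitive holds.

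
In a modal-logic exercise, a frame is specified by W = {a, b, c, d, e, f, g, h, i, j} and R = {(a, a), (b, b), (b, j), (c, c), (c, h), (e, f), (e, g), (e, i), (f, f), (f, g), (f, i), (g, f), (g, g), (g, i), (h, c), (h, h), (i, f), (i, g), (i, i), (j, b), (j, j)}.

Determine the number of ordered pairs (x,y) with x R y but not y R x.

Enumerating: (e,f), (e,g), (e,i).

3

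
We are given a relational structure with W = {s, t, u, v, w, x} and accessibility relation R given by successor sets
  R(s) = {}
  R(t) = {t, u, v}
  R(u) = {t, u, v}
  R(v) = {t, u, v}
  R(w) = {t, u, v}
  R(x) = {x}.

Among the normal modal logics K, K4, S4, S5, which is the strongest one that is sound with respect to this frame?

K4

Transitive (axiom 4): yes — every two-step R-path is closed by a direct edge.
Reflexive (axiom T): no — s is not related to itself.
Euclidean (axiom 5): yes — any two successors of a common world are R-related.
So F validates K, K4; S4 would additionally require R to be reflexive. The strongest is K4.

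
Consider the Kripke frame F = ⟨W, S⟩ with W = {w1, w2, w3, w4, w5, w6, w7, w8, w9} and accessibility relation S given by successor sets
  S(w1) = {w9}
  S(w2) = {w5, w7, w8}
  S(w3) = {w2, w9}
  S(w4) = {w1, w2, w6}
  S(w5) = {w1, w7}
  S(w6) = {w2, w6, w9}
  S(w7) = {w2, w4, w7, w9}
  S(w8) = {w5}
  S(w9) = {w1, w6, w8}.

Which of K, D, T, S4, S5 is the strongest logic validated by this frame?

D

Serial (axiom D): yes — every world has a successor (e.g. w1 S w9).
Reflexive (axiom T): no — w1 is not related to itself.
Transitive (axiom 4): no — w1 S w9 and w9 S w6, but not w1 S w6.
Euclidean (axiom 5): no — w2 S w5 and w2 S w8, but not w5 S w8.
So F validates K, D; T would additionally require S to be reflexive. The strongest is D.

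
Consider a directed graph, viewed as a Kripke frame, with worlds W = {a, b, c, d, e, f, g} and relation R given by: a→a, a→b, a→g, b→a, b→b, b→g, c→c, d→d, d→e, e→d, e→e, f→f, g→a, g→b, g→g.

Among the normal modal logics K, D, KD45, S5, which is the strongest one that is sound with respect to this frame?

Serial (axiom D): yes — every world has a successor (e.g. a R a).
Euclidean (axiom 5): yes — any two successors of a common world are R-related.
Transitive (axiom 4): yes — every two-step R-path is closed by a direct edge.
Reflexive (axiom T): yes — every world is R-related to itself.
So F validates K, D, KD45, S5. The strongest is S5.

S5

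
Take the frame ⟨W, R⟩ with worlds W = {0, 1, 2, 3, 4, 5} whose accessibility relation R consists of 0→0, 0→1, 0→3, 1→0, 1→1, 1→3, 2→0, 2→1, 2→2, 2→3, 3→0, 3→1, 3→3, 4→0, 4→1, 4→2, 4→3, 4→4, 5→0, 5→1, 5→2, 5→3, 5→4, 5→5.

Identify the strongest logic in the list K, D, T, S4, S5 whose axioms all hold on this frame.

Serial (axiom D): yes — every world has a successor (e.g. 0 R 0).
Reflexive (axiom T): yes — every world is R-related to itself.
Transitive (axiom 4): yes — every two-step R-path is closed by a direct edge.
Euclidean (axiom 5): no — 4 R 0 and 4 R 2, but not 0 R 2.
So F validates K, D, T, S4; S5 would additionally require R to be Euclidean. The strongest is S4.

S4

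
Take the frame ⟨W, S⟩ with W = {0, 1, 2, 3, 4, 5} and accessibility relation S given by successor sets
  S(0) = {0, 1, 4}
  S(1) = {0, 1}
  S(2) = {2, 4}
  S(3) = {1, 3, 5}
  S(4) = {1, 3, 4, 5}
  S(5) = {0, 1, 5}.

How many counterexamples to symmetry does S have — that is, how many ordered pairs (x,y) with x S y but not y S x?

9

Enumerating: (0,4), (2,4), (3,1), (3,5), (4,1), (4,3), (4,5), (5,0), (5,1).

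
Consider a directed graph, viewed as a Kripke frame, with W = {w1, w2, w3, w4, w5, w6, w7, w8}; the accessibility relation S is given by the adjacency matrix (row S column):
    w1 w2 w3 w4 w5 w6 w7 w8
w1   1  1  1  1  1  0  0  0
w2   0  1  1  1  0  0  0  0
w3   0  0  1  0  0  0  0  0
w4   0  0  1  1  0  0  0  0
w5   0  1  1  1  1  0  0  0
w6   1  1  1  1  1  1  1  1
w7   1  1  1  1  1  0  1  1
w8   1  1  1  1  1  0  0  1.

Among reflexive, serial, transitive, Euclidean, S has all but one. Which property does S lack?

Euclidean

Reflexive: yes — every world is S-related to itself.
Serial: yes — every world has a successor (e.g. w1 S w1).
Transitive: yes — every two-step S-path is closed by a direct edge.
Euclidean: no — w1 S w2 and w1 S w5, but not w2 S w5.
Only Euclidean fails.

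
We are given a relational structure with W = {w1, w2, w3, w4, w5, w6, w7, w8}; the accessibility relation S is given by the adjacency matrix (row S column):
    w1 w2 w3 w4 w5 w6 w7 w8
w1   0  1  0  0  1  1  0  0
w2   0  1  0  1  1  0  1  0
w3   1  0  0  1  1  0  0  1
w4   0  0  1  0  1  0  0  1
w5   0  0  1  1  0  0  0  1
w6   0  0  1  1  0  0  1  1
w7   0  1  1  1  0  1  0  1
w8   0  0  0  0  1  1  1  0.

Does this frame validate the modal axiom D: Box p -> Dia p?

Axiom D corresponds to the accessibility relation being serial.
Serial: yes — every world has a successor (e.g. w1 S w2).

Yes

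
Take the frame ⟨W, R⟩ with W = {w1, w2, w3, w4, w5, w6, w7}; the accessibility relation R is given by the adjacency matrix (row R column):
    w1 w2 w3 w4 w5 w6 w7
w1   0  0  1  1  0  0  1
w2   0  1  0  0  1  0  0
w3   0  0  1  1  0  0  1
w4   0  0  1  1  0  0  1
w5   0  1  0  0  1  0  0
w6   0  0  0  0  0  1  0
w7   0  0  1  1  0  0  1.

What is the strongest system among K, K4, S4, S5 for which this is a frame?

Transitive (axiom 4): yes — every two-step R-path is closed by a direct edge.
Reflexive (axiom T): no — w1 is not related to itself.
Euclidean (axiom 5): yes — any two successors of a common world are R-related.
So F validates K, K4; S4 would additionally require R to be reflexive. The strongest is K4.

K4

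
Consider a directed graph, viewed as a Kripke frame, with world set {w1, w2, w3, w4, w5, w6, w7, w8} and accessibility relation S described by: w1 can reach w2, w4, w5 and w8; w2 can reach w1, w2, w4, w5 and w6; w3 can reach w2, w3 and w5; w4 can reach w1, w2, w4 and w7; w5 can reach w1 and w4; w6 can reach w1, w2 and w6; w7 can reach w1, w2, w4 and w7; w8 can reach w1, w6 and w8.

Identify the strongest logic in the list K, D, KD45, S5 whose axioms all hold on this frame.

Serial (axiom D): yes — every world has a successor (e.g. w1 S w2).
Euclidean (axiom 5): no — w1 S w2 and w1 S w8, but not w2 S w8.
Transitive (axiom 4): no — w1 S w2 and w2 S w6, but not w1 S w6.
Reflexive (axiom T): no — w1 is not related to itself.
So F validates K, D; KD45 would additionally require S to be Euclidean and transitive. The strongest is D.

D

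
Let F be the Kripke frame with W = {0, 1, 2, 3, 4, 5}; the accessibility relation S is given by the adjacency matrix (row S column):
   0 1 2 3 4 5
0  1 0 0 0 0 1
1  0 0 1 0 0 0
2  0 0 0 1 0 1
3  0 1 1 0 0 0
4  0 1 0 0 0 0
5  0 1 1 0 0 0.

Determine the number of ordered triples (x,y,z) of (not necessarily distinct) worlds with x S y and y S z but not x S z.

13

Enumerating: (0,5,1), (0,5,2), (1,2,3), (1,2,5), (2,3,1), (2,3,2), (2,5,1), (2,5,2), (3,2,3), (3,2,5), (4,1,2), (5,2,3), (5,2,5).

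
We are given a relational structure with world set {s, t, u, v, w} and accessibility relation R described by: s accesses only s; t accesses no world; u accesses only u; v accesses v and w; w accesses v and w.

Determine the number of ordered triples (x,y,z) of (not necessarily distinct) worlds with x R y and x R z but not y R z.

R is Euclidean; there are no such tuples.

0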